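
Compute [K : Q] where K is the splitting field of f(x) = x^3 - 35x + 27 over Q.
[K : Q] = 6

By the rational root test, any rational root of the monic integer polynomial f(x) = x^3 - 35x + 27 must be an integer dividing the constant term 27, i.e. one of ±{1, 3, 9, 27}. Evaluating: f(1) = -7, f(-1) = 61, f(3) = -51, f(-3) = 105, f(9) = 441, f(-9) = -387, f(27) = 18765, f(-27) = -18711; none is 0, so f has no rational root and is therefore irreducible over Q (a cubic with no linear factor over a field is irreducible). For an irreducible cubic, the Galois group is A_3 or S_3 according as the discriminant disc(f) = -4a^3 - 27b^2 = -4·(-35)^3 - 27·(27)^2 = 151817 is or is not a square in Q. Here disc(f) = 151817 is not a perfect square in Q, so the Galois group of f over Q is not contained in A_3 and must be all of S_3. The splitting field has degree |S_3| = 6 over Q, so [K : Q] = 6.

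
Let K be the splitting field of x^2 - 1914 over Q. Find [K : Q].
[K : Q] = 2

f(x) = x^2 - 1914 factors as (x - √1914)(x + √1914). The splitting field is K = Q(√1914). Since 1914 is squarefree and > 1, it is not a perfect square, so x^2 - 1914 is irreducible over Q and [Q(√1914) : Q] = 2. Hence [K : Q] = 2.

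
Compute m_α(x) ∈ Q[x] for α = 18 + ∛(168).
m_α(x) = x^3 - 54x^2 + 972x - 6000

Set β = α - 18 = ∛(168), so β^3 = 168. Then (α - 18)^3 - 168 = 0, i.e. α is a root of g(x) = (x - 18)^3 - 168 = x^3 - 54x^2 + 972x - 6000. Since g(x) = h(x - 18) where h(x) = x^3 - 168, and h is irreducible over Q (because 168 is not a perfect cube, so h has no rational root, and a monic cubic with no rational root is irreducible), g is also irreducible (irreducibility is preserved under the substitution x → x - 18). Hence m_α(x) = x^3 - 54x^2 + 972x - 6000.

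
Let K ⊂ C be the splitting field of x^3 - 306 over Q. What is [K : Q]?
[K : Q] = 6

The roots of x^3 - 306 are ∛306, ω∛306, ω^2∛306 where ω = e^(2πi/3) is a primitive cube root of unity, so K = Q(∛306, ω). Now [Q(∛306):Q] = 3 (since 306 is not a perfect cube, x^3 - 306 is irreducible) and [Q(ω):Q] = 2. Both 2 and 3 divide [K:Q], and [K:Q] ≤ 3·2 = 6, so [K:Q] = 6. (Equivalently: Q(∛306) ⊂ R but ω ∉ R, so [K : Q(∛306)] = 2.)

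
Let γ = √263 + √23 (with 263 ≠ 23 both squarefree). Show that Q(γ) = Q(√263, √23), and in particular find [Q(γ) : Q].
[Q(γ) : Q] = 4 (equivalently, Q(γ) = Q(√263, √23))

Obviously Q(γ) ⊆ Q(√263, √23), and [Q(√263, √23):Q] = 4 (since 263, 23 are distinct squarefree integers > 1 with 6049 not a perfect square). To show equality we compute the minimal polynomial of γ. From γ = √263 + √23: γ^2 = 263 + 2√(6049) + 23 = 286 + 2√(6049), so γ^2 - 286 = 2√(6049); squaring, (γ^2 - 286)^2 = 4·6049, i.e. γ^4 - 572γ^2 + 81796 - 24196 = 0, i.e. γ^4 - 572γ^2 + 57600 = 0. So γ is a root of x^4 - 572x^2 + 57600. This polynomial is irreducible over Q: it has no rational root (each ±√263 ± √23 is irrational), and any factorization into two quadratics over Q would force √(6049) ∈ Q (pairing opposite roots) or √263, √23 ∈ Q (other pairings), all impossible. Hence [Q(γ):Q] = 4 = [Q(√263, √23):Q], so Q(γ) = Q(√263, √23).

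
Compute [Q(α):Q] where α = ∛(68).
[Q(α):Q] = 3

The minimal polynomial of α is x^3 - 68, irreducible over Q since 68 is not a perfect cube (so x^3 - 68 has no rational root). Hence [Q(α):Q] = deg(m_α) = 3.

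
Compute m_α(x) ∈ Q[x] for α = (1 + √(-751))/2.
m_α(x) = x^2 - x + 188

From 2α - 1 = √(-751), squaring gives (2α - 1)^2 = -751, i.e. 4α^2 - 4α + 1 = -751, so α^2 - α + (1 + 751)/4 = 0. Since -751 ≡ 1 (mod 4), (1 + 751)/4 = 188 ∈ Z. The polynomial x^2 - x + 188 has discriminant 1 - 4·(188) = -751, which is not a perfect square in Q (d = -751 is squarefree and ≠ 1), so x^2 - x + 188 is irreducible over Q. It is the minimal polynomial of α.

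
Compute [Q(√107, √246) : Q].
[Q(√107, √246) : Q] = 4

[Q(√107):Q] = 2 (min poly x^2 - 107, irreducible since 107 is squarefree > 1). For the top step, suppose √246 ∈ Q(√107), say √246 = c + d√107 with c, d ∈ Q. Squaring: 246 = c^2 + 107d^2 + 2cd√107. Since √107 ∉ Q this forces 2cd = 0. If d = 0 then √246 = c ∈ Q, contradicting 246 squarefree > 1. If c = 0 then 246 = 107d^2, so 107·246 = (107d)^2 is a perfect square in Q — but 107·246 = 26322 is not a perfect square (since 107 and 246 are distinct squarefree integers). Contradiction. Hence √246 ∉ Q(√107), so x^2 - 246 stays irreducible over Q(√107) and [Q(√107, √246) : Q(√107)] = 2. By the tower law, [Q(√107, √246) : Q] = 2 · 2 = 4.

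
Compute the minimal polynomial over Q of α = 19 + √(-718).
m_α(x) = x^2 - 38x + 1079

From α - 19 = √(-718), squaring gives (α - 19)^2 = -718, i.e. α^2 - 38α + 361 = -718, so α^2 - 38α + 1079 = 0. The discriminant of x^2 - 38x + 1079 is (-38)^2 - 4·(1079) = 1444 - 4316 = -2872, and 4·(-718) is not a perfect square in Q since -718 is squarefree and ≠ 1. Hence x^2 - 38x + 1079 is irreducible over Q and is the minimal polynomial of α.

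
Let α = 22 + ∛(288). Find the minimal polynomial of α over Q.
m_α(x) = x^3 - 66x^2 + 1452x - 10936

Set β = α - 22 = ∛(288), so β^3 = 288. Then (α - 22)^3 - 288 = 0, i.e. α is a root of g(x) = (x - 22)^3 - 288 = x^3 - 66x^2 + 1452x - 10936. Since g(x) = h(x - 22) where h(x) = x^3 - 288, and h is irreducible over Q (because 288 is not a perfect cube, so h has no rational root, and a monic cubic with no rational root is irreducible), g is also irreducible (irreducibility is preserved under the substitution x → x - 22). Hence m_α(x) = x^3 - 66x^2 + 1452x - 10936.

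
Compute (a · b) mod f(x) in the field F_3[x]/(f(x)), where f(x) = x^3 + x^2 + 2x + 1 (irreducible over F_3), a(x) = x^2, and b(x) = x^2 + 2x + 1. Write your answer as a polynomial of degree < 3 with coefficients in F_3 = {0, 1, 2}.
a · b ≡ x^2 + 2 (mod f(x))

Multiply in F_3[x]: a(x)·b(x) = (x^2)·(x^2 + 2x + 1) = x^4 + 2x^3 + x^2. This has degree ≥ 3, so divide by f(x) over F_3: x^4 + 2x^3 + x^2 = (x + 1)·(x^3 + x^2 + 2x + 1) + (x^2 + 2). Hence a·b ≡ x^2 + 2 (mod f). (F_3[x]/(f) is a field with 3^3 = 27 elements since f is irreducible of degree 3.)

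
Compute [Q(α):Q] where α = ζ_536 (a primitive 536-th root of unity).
[Q(α):Q] = 264

The minimal polynomial of ζ_536 over Q is the 536-th cyclotomic polynomial Φ_536(x), which is irreducible over Q and has degree φ(536) = 264. Hence [Q(α):Q] = φ(536) = 264.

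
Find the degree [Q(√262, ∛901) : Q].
[Q(√262, ∛901) : Q] = 6

Let L = Q(√262, ∛901). Since Q(√262) ⊂ L and [Q(√262):Q] = 2, the tower law gives 2 | [L:Q]. Likewise Q(∛901) ⊂ L with [Q(∛901):Q] = 3 (because 901 is not a perfect cube), so 3 | [L:Q]. As gcd(2,3) = 1, [L:Q] is divisible by 6. Conversely L is generated over Q by √262 and ∛901, so [L:Q] ≤ 2·3 = 6. Therefore [Q(√262, ∛901) : Q] = 6.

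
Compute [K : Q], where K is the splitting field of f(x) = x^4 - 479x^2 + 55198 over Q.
[K : Q] = 4

Solving the quadratic in x^2: x^2 = (479 ± √(479^2 - 4·55198))/2 = (479 ± √8649)/2 = (479 ± 93)/2, giving x^2 = 286 or x^2 = 193. So f(x) = (x^2 - 286)(x^2 - 193) and the roots of f are ±√286, ±√193. Hence the splitting field is K = Q(√286, √193). Since 286 and 193 are distinct squarefree integers > 1, their product 55198 is not a perfect square, so √193 ∉ Q(√286). By the tower law [K:Q] = [Q(√286,√193):Q(√286)] · [Q(√286):Q] = 2 · 2 = 4.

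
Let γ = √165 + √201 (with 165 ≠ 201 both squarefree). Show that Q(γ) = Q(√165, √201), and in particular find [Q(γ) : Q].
[Q(γ) : Q] = 4 (equivalently, Q(γ) = Q(√165, √201))

Obviously Q(γ) ⊆ Q(√165, √201), and [Q(√165, √201):Q] = 4 (since 165, 201 are distinct squarefree integers > 1 with 33165 not a perfect square). To show equality we compute the minimal polynomial of γ. From γ = √165 + √201: γ^2 = 165 + 2√(33165) + 201 = 366 + 2√(33165), so γ^2 - 366 = 2√(33165); squaring, (γ^2 - 366)^2 = 4·33165, i.e. γ^4 - 732γ^2 + 133956 - 132660 = 0, i.e. γ^4 - 732γ^2 + 1296 = 0. So γ is a root of x^4 - 732x^2 + 1296. This polynomial is irreducible over Q: it has no rational root (each ±√165 ± √201 is irrational), and any factorization into two quadratics over Q would force √(33165) ∈ Q (pairing opposite roots) or √165, √201 ∈ Q (other pairings), all impossible. Hence [Q(γ):Q] = 4 = [Q(√165, √201):Q], so Q(γ) = Q(√165, √201).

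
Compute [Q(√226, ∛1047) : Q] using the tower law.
[Q(√226, ∛1047) : Q] = 6

Let L = Q(√226, ∛1047). Since Q(√226) ⊂ L and [Q(√226):Q] = 2, the tower law gives 2 | [L:Q]. Likewise Q(∛1047) ⊂ L with [Q(∛1047):Q] = 3 (because 1047 is not a perfect cube), so 3 | [L:Q]. As gcd(2,3) = 1, [L:Q] is divisible by 6. Conversely L is generated over Q by √226 and ∛1047, so [L:Q] ≤ 2·3 = 6. Therefore [Q(√226, ∛1047) : Q] = 6.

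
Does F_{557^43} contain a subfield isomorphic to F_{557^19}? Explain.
No: F_{557^19} is not a subfield of F_{557^43}

F_{p^m} embeds in F_{p^n} iff m | n. Here 19 ∤ 43 (since 43 = 2·19 + 5 with remainder 5 ≠ 0), so F_{557^19} is not a subfield of F_{557^43}. Equivalently: if it were, the tower law would give 19 = [F_{557^19}:F_557] dividing [F_{557^43}:F_557] = 43, contradiction.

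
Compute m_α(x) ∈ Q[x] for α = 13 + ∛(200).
m_α(x) = x^3 - 39x^2 + 507x - 2397

Set β = α - 13 = ∛(200), so β^3 = 200. Then (α - 13)^3 - 200 = 0, i.e. α is a root of g(x) = (x - 13)^3 - 200 = x^3 - 39x^2 + 507x - 2397. Since g(x) = h(x - 13) where h(x) = x^3 - 200, and h is irreducible over Q (because 200 is not a perfect cube, so h has no rational root, and a monic cubic with no rational root is irreducible), g is also irreducible (irreducibility is preserved under the substitution x → x - 13). Hence m_α(x) = x^3 - 39x^2 + 507x - 2397.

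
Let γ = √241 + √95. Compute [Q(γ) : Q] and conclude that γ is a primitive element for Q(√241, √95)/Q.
[Q(γ) : Q] = 4 (equivalently, Q(γ) = Q(√241, √95))

Obviously Q(γ) ⊆ Q(√241, √95), and [Q(√241, √95):Q] = 4 (since 241, 95 are distinct squarefree integers > 1 with 22895 not a perfect square). To show equality we compute the minimal polynomial of γ. From γ = √241 + √95: γ^2 = 241 + 2√(22895) + 95 = 336 + 2√(22895), so γ^2 - 336 = 2√(22895); squaring, (γ^2 - 336)^2 = 4·22895, i.e. γ^4 - 672γ^2 + 112896 - 91580 = 0, i.e. γ^4 - 672γ^2 + 21316 = 0. So γ is a root of x^4 - 672x^2 + 21316. This polynomial is irreducible over Q: it has no rational root (each ±√241 ± √95 is irrational), and any factorization into two quadratics over Q would force √(22895) ∈ Q (pairing opposite roots) or √241, √95 ∈ Q (other pairings), all impossible. Hence [Q(γ):Q] = 4 = [Q(√241, √95):Q], so Q(γ) = Q(√241, √95).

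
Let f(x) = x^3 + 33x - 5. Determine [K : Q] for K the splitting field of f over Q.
[K : Q] = 6

By the rational root test, any rational root of the monic integer polynomial f(x) = x^3 + 33x - 5 must be an integer dividing the constant term -5, i.e. one of ±{1, 5}. Evaluating: f(1) = 29, f(-1) = -39, f(5) = 285, f(-5) = -295; none is 0, so f has no rational root and is therefore irreducible over Q (a cubic with no linear factor over a field is irreducible). For an irreducible cubic, the Galois group is A_3 or S_3 according as the discriminant disc(f) = -4a^3 - 27b^2 = -4·(33)^3 - 27·(-5)^2 = -144423 is or is not a square in Q. Here disc(f) = -144423 is not a perfect square in Q, so the Galois group of f over Q is not contained in A_3 and must be all of S_3. The splitting field has degree |S_3| = 6 over Q, so [K : Q] = 6.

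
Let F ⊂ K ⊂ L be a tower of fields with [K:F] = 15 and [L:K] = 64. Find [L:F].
[L:F] = 960

The tower law says that for any tower of field extensions F ⊂ K ⊂ L with finite degrees, [L:F] = [L:K] · [K:F]. Here this gives [L:F] = 64 · 15 = 960.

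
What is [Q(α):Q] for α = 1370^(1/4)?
[Q(α):Q] = 4

α is a root of x^4 - 1370. By Eisenstein's criterion at the prime p = 2 (which divides the constant term 1370 but p^2 = 4 does not, since 1370 is squarefree), x^4 - 1370 is irreducible over Q. Hence [Q(α):Q] = 4.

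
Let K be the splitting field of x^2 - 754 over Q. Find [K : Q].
[K : Q] = 2

f(x) = x^2 - 754 factors as (x - √754)(x + √754). The splitting field is K = Q(√754). Since 754 is squarefree and > 1, it is not a perfect square, so x^2 - 754 is irreducible over Q and [Q(√754) : Q] = 2. Hence [K : Q] = 2.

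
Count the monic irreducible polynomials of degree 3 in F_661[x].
There are 96268040 monic irreducible polynomials of degree 3 over F_661

Each element of F_{661^3} that lies in no proper subfield is a root of exactly one monic irreducible of degree 3 over F_661, and each such polynomial has 3 distinct roots in F_{661^3}. By Möbius inversion the count is N_661(3) = (1/3) Σ_{d|3} μ(3/d) · 661^d = (1/3)(μ(3)·661^1 + μ(1)·661^3) = 288804120/3 = 96268040.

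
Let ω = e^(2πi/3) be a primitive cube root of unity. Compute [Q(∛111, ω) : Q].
[Q(∛111, ω) : Q] = 6

[Q(∛111):Q] = 3 (min poly x^3 - 111, irreducible since 111 is not a perfect cube). [Q(ω):Q] = 2 (min poly x^2 + x + 1). Since Q(∛111) ⊂ R and ω ∉ R, we have ω ∉ Q(∛111), so x^2 + x + 1 remains irreducible over Q(∛111) and [Q(∛111, ω) : Q(∛111)] = 2. By the tower law, [Q(∛111, ω) : Q] = 3 · 2 = 6. (In fact Q(∛111, ω) is the splitting field of x^3 - 111 over Q.)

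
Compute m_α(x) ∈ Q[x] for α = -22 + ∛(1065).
m_α(x) = x^3 + 66x^2 + 1452x + 9583

Set β = α + 22 = ∛(1065), so β^3 = 1065. Then (α + 22)^3 - 1065 = 0, i.e. α is a root of g(x) = (x + 22)^3 - 1065 = x^3 + 66x^2 + 1452x + 9583. Since g(x) = h(x + 22) where h(x) = x^3 - 1065, and h is irreducible over Q (because 1065 is not a perfect cube, so h has no rational root, and a monic cubic with no rational root is irreducible), g is also irreducible (irreducibility is preserved under the substitution x → x + 22). Hence m_α(x) = x^3 + 66x^2 + 1452x + 9583.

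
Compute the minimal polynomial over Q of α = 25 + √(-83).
m_α(x) = x^2 - 50x + 708

From α - 25 = √(-83), squaring gives (α - 25)^2 = -83, i.e. α^2 - 50α + 625 = -83, so α^2 - 50α + 708 = 0. The discriminant of x^2 - 50x + 708 is (-50)^2 - 4·(708) = 2500 - 2832 = -332, and 4·(-83) is not a perfect square in Q since -83 is squarefree and ≠ 1. Hence x^2 - 50x + 708 is irreducible over Q and is the minimal polynomial of α.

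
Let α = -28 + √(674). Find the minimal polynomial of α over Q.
m_α(x) = x^2 + 56x + 110

From α + 28 = √(674), squaring gives (α + 28)^2 = 674, i.e. α^2 + 56α + 784 = 674, so α^2 + 56α + 110 = 0. The discriminant of x^2 + 56x + 110 is (56)^2 - 4·(110) = 3136 - 440 = 2696, and 4·(674) is not a perfect square in Q since 674 is squarefree and ≠ 1. Hence x^2 + 56x + 110 is irreducible over Q and is the minimal polynomial of α.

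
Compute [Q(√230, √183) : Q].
[Q(√230, √183) : Q] = 4

[Q(√230):Q] = 2 (min poly x^2 - 230, irreducible since 230 is squarefree > 1). For the top step, suppose √183 ∈ Q(√230), say √183 = c + d√230 with c, d ∈ Q. Squaring: 183 = c^2 + 230d^2 + 2cd√230. Since √230 ∉ Q this forces 2cd = 0. If d = 0 then √183 = c ∈ Q, contradicting 183 squarefree > 1. If c = 0 then 183 = 230d^2, so 230·183 = (230d)^2 is a perfect square in Q — but 230·183 = 42090 is not a perfect square (since 230 and 183 are distinct squarefree integers). Contradiction. Hence √183 ∉ Q(√230), so x^2 - 183 stays irreducible over Q(√230) and [Q(√230, √183) : Q(√230)] = 2. By the tower law, [Q(√230, √183) : Q] = 2 · 2 = 4.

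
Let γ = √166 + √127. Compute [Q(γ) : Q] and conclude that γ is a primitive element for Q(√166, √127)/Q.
[Q(γ) : Q] = 4 (equivalently, Q(γ) = Q(√166, √127))

Obviously Q(γ) ⊆ Q(√166, √127), and [Q(√166, √127):Q] = 4 (since 166, 127 are distinct squarefree integers > 1 with 21082 not a perfect square). To show equality we compute the minimal polynomial of γ. From γ = √166 + √127: γ^2 = 166 + 2√(21082) + 127 = 293 + 2√(21082), so γ^2 - 293 = 2√(21082); squaring, (γ^2 - 293)^2 = 4·21082, i.e. γ^4 - 586γ^2 + 85849 - 84328 = 0, i.e. γ^4 - 586γ^2 + 1521 = 0. So γ is a root of x^4 - 586x^2 + 1521. This polynomial is irreducible over Q: it has no rational root (each ±√166 ± √127 is irrational), and any factorization into two quadratics over Q would force √(21082) ∈ Q (pairing opposite roots) or √166, √127 ∈ Q (other pairings), all impossible. Hence [Q(γ):Q] = 4 = [Q(√166, √127):Q], so Q(γ) = Q(√166, √127).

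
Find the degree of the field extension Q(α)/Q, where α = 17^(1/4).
[Q(α):Q] = 4

α is a root of x^4 - 17. By Eisenstein's criterion at the prime p = 17 (which divides the constant term 17 but p^2 = 289 does not, since 17 is squarefree), x^4 - 17 is irreducible over Q. Hence [Q(α):Q] = 4.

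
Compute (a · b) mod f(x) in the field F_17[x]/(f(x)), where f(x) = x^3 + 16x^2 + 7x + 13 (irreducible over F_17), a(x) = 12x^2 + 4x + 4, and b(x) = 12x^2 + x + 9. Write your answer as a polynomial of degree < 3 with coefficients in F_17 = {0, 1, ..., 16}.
a · b ≡ 2x^2 + 4x + 2 (mod f(x))

Multiply in F_17[x]: a(x)·b(x) = (12x^2 + 4x + 4)·(12x^2 + x + 9) = 8x^4 + 9x^3 + 7x^2 + 6x + 2. This has degree ≥ 3, so divide by f(x) over F_17: 8x^4 + 9x^3 + 7x^2 + 6x + 2 = (8x)·(x^3 + 16x^2 + 7x + 13) + (2x^2 + 4x + 2). Hence a·b ≡ 2x^2 + 4x + 2 (mod f). (F_17[x]/(f) is a field with 17^3 = 4913 elements since f is irreducible of degree 3.)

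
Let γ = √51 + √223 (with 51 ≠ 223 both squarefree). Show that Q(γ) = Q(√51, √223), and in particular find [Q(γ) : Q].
[Q(γ) : Q] = 4 (equivalently, Q(γ) = Q(√51, √223))

Obviously Q(γ) ⊆ Q(√51, √223), and [Q(√51, √223):Q] = 4 (since 51, 223 are distinct squarefree integers > 1 with 11373 not a perfect square). To show equality we compute the minimal polynomial of γ. From γ = √51 + √223: γ^2 = 51 + 2√(11373) + 223 = 274 + 2√(11373), so γ^2 - 274 = 2√(11373); squaring, (γ^2 - 274)^2 = 4·11373, i.e. γ^4 - 548γ^2 + 75076 - 45492 = 0, i.e. γ^4 - 548γ^2 + 29584 = 0. So γ is a root of x^4 - 548x^2 + 29584. This polynomial is irreducible over Q: it has no rational root (each ±√51 ± √223 is irrational), and any factorization into two quadratics over Q would force √(11373) ∈ Q (pairing opposite roots) or √51, √223 ∈ Q (other pairings), all impossible. Hence [Q(γ):Q] = 4 = [Q(√51, √223):Q], so Q(γ) = Q(√51, √223).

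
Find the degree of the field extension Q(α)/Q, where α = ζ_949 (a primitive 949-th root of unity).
[Q(α):Q] = 864

The minimal polynomial of ζ_949 over Q is the 949-th cyclotomic polynomial Φ_949(x), which is irreducible over Q and has degree φ(949) = 864. Hence [Q(α):Q] = φ(949) = 864.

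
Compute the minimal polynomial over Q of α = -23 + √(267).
m_α(x) = x^2 + 46x + 262

From α + 23 = √(267), squaring gives (α + 23)^2 = 267, i.e. α^2 + 46α + 529 = 267, so α^2 + 46α + 262 = 0. The discriminant of x^2 + 46x + 262 is (46)^2 - 4·(262) = 2116 - 1048 = 1068, and 4·(267) is not a perfect square in Q since 267 is squarefree and ≠ 1. Hence x^2 + 46x + 262 is irreducible over Q and is the minimal polynomial of α.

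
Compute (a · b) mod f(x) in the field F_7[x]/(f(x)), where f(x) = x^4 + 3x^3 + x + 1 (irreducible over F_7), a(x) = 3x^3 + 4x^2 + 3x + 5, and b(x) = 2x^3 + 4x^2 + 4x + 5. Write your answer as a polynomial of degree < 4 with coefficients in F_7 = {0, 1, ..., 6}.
a · b ≡ 5x^3 + 2x^2 + 5x + 4 (mod f(x))

Multiply in F_7[x]: a(x)·b(x) = (3x^3 + 4x^2 + 3x + 5)·(2x^3 + 4x^2 + 4x + 5) = 6x^6 + 6x^5 + 6x^4 + 4x^3 + 3x^2 + 4. This has degree ≥ 4, so divide by f(x) over F_7: 6x^6 + 6x^5 + 6x^4 + 4x^3 + 3x^2 + 4 = (6x^2 + 2x)·(x^4 + 3x^3 + x + 1) + (5x^3 + 2x^2 + 5x + 4). Hence a·b ≡ 5x^3 + 2x^2 + 5x + 4 (mod f). (F_7[x]/(f) is a field with 7^4 = 2401 elements since f is irreducible of degree 4.)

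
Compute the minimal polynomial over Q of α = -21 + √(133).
m_α(x) = x^2 + 42x + 308

From α + 21 = √(133), squaring gives (α + 21)^2 = 133, i.e. α^2 + 42α + 441 = 133, so α^2 + 42α + 308 = 0. The discriminant of x^2 + 42x + 308 is (42)^2 - 4·(308) = 1764 - 1232 = 532, and 4·(133) is not a perfect square in Q since 133 is squarefree and ≠ 1. Hence x^2 + 42x + 308 is irreducible over Q and is the minimal polynomial of α.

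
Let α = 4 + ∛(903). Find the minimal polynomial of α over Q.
m_α(x) = x^3 - 12x^2 + 48x - 967

Set β = α - 4 = ∛(903), so β^3 = 903. Then (α - 4)^3 - 903 = 0, i.e. α is a root of g(x) = (x - 4)^3 - 903 = x^3 - 12x^2 + 48x - 967. Since g(x) = h(x - 4) where h(x) = x^3 - 903, and h is irreducible over Q (because 903 is not a perfect cube, so h has no rational root, and a monic cubic with no rational root is irreducible), g is also irreducible (irreducibility is preserved under the substitution x → x - 4). Hence m_α(x) = x^3 - 12x^2 + 48x - 967.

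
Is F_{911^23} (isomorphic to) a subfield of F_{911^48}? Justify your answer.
No: F_{911^23} is not a subfield of F_{911^48}

F_{p^m} embeds in F_{p^n} iff m | n. Here 23 ∤ 48 (since 48 = 2·23 + 2 with remainder 2 ≠ 0), so F_{911^23} is not a subfield of F_{911^48}. Equivalently: if it were, the tower law would give 23 = [F_{911^23}:F_911] dividing [F_{911^48}:F_911] = 48, contradiction.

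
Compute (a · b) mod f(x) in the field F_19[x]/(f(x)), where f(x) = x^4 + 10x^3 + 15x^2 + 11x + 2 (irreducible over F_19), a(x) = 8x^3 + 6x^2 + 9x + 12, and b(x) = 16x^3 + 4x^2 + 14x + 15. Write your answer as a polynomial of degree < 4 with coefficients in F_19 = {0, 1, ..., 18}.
a · b ≡ 2x^3 + 7x^2 + 4x + 9 (mod f(x))

Multiply in F_19[x]: a(x)·b(x) = (8x^3 + 6x^2 + 9x + 12)·(16x^3 + 4x^2 + 14x + 15) = 14x^6 + 14x^5 + 14x^4 + 14x^3 + 17x^2 + 18x + 9. This has degree ≥ 4, so divide by f(x) over F_19: 14x^6 + 14x^5 + 14x^4 + 14x^3 + 17x^2 + 18x + 9 = (14x^2 + 7x)·(x^4 + 10x^3 + 15x^2 + 11x + 2) + (2x^3 + 7x^2 + 4x + 9). Hence a·b ≡ 2x^3 + 7x^2 + 4x + 9 (mod f). (F_19[x]/(f) is a field with 19^4 = 130321 elements since f is irreducible of degree 4.)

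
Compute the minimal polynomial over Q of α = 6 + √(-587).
m_α(x) = x^2 - 12x + 623

From α - 6 = √(-587), squaring gives (α - 6)^2 = -587, i.e. α^2 - 12α + 36 = -587, so α^2 - 12α + 623 = 0. The discriminant of x^2 - 12x + 623 is (-12)^2 - 4·(623) = 144 - 2492 = -2348, and 4·(-587) is not a perfect square in Q since -587 is squarefree and ≠ 1. Hence x^2 - 12x + 623 is irreducible over Q and is the minimal polynomial of α.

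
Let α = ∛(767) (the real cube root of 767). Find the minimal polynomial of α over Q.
m_α(x) = x^3 - 767

α satisfies α^3 = 767, so x^3 - 767 annihilates α. By the rational root test, a rational root p/q (in lowest terms) of x^3 - 767 would satisfy p^3 = 767 q^3, forcing q = 1 and p^3 = 767; but 767 is not a perfect cube, contradiction. A monic cubic over Q with no rational root is irreducible (any nontrivial factorization would include a linear factor). Hence x^3 - 767 is the minimal polynomial of α, and in particular [Q(α):Q] = 3.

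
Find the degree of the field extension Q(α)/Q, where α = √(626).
[Q(α):Q] = 2

[Q(α):Q] equals the degree of the minimal polynomial of α. Here α^2 = 626 and x^2 - 626 is irreducible (d = 626 is squarefree, ≠ 1, hence not a square), so deg(m_α) = 2. Thus [Q(α):Q] = 2.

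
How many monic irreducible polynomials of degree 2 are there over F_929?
There are 431056 monic irreducible polynomials of degree 2 over F_929

Each element of F_{929^2} that lies in no proper subfield is a root of exactly one monic irreducible of degree 2 over F_929, and each such polynomial has 2 distinct roots in F_{929^2}. By Möbius inversion the count is N_929(2) = (1/2) Σ_{d|2} μ(2/d) · 929^d = (1/2)(μ(2)·929^1 + μ(1)·929^2) = 862112/2 = 431056.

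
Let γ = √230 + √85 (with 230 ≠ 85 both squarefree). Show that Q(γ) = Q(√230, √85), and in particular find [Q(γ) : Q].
[Q(γ) : Q] = 4 (equivalently, Q(γ) = Q(√230, √85))

Obviously Q(γ) ⊆ Q(√230, √85), and [Q(√230, √85):Q] = 4 (since 230, 85 are distinct squarefree integers > 1 with 19550 not a perfect square). To show equality we compute the minimal polynomial of γ. From γ = √230 + √85: γ^2 = 230 + 2√(19550) + 85 = 315 + 2√(19550), so γ^2 - 315 = 2√(19550); squaring, (γ^2 - 315)^2 = 4·19550, i.e. γ^4 - 630γ^2 + 99225 - 78200 = 0, i.e. γ^4 - 630γ^2 + 21025 = 0. So γ is a root of x^4 - 630x^2 + 21025. This polynomial is irreducible over Q: it has no rational root (each ±√230 ± √85 is irrational), and any factorization into two quadratics over Q would force √(19550) ∈ Q (pairing opposite roots) or √230, √85 ∈ Q (other pairings), all impossible. Hence [Q(γ):Q] = 4 = [Q(√230, √85):Q], so Q(γ) = Q(√230, √85).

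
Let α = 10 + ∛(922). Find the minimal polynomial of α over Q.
m_α(x) = x^3 - 30x^2 + 300x - 1922

Set β = α - 10 = ∛(922), so β^3 = 922. Then (α - 10)^3 - 922 = 0, i.e. α is a root of g(x) = (x - 10)^3 - 922 = x^3 - 30x^2 + 300x - 1922. Since g(x) = h(x - 10) where h(x) = x^3 - 922, and h is irreducible over Q (because 922 is not a perfect cube, so h has no rational root, and a monic cubic with no rational root is irreducible), g is also irreducible (irreducibility is preserved under the substitution x → x - 10). Hence m_α(x) = x^3 - 30x^2 + 300x - 1922.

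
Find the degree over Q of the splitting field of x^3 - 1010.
[K : Q] = 6

The roots of x^3 - 1010 are ∛1010, ω∛1010, ω^2∛1010 where ω = e^(2πi/3) is a primitive cube root of unity, so K = Q(∛1010, ω). Now [Q(∛1010):Q] = 3 (since 1010 is not a perfect cube, x^3 - 1010 is irreducible) and [Q(ω):Q] = 2. Both 2 and 3 divide [K:Q], and [K:Q] ≤ 3·2 = 6, so [K:Q] = 6. (Equivalently: Q(∛1010) ⊂ R but ω ∉ R, so [K : Q(∛1010)] = 2.)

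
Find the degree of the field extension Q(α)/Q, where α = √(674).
[Q(α):Q] = 2

[Q(α):Q] equals the degree of the minimal polynomial of α. Here α^2 = 674 and x^2 - 674 is irreducible (d = 674 is squarefree, ≠ 1, hence not a square), so deg(m_α) = 2. Thus [Q(α):Q] = 2.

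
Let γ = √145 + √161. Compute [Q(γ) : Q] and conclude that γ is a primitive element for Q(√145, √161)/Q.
[Q(γ) : Q] = 4 (equivalently, Q(γ) = Q(√145, √161))

Obviously Q(γ) ⊆ Q(√145, √161), and [Q(√145, √161):Q] = 4 (since 145, 161 are distinct squarefree integers > 1 with 23345 not a perfect square). To show equality we compute the minimal polynomial of γ. From γ = √145 + √161: γ^2 = 145 + 2√(23345) + 161 = 306 + 2√(23345), so γ^2 - 306 = 2√(23345); squaring, (γ^2 - 306)^2 = 4·23345, i.e. γ^4 - 612γ^2 + 93636 - 93380 = 0, i.e. γ^4 - 612γ^2 + 256 = 0. So γ is a root of x^4 - 612x^2 + 256. This polynomial is irreducible over Q: it has no rational root (each ±√145 ± √161 is irrational), and any factorization into two quadratics over Q would force √(23345) ∈ Q (pairing opposite roots) or √145, √161 ∈ Q (other pairings), all impossible. Hence [Q(γ):Q] = 4 = [Q(√145, √161):Q], so Q(γ) = Q(√145, √161).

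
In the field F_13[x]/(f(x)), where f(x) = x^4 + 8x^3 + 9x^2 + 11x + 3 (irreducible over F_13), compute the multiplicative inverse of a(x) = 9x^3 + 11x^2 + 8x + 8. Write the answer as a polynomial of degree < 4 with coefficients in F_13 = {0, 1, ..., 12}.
a(x)^(-1) ≡ 11x^2 + 11x + 5 (mod f(x))

Since f is irreducible over F_13, F_13[x]/(f) is a field and a(x) ≠ 0 has an inverse. Apply the extended Euclidean algorithm to f(x) and a(x) in F_13[x]: f(x) = (3x + 3)·a(x) + (4x^2 + 2x + 5);  a(x) = (12x)·(4x^2 + 2x + 5) + (8). The last nonzero remainder is the constant 8 = gcd(f, a) in F_13. Back-substituting through the division chain expresses 8 = s(x)·a(x) + t(x)·f(x) with s(x) ≡ 10x^2 + 10x + 1 (mod f), so (10x^2 + 10x + 1)·a(x) ≡ 8 (mod f). Multiplying by 8^(-1) ≡ 5 in F_13 gives a(x)^(-1) ≡ 5·(10x^2 + 10x + 1) ≡ 11x^2 + 11x + 5 (mod f). Check: (9x^3 + 11x^2 + 8x + 8)·(11x^2 + 11x + 5) = 8x^5 + 12x^4 + 7x^3 + 10x^2 + 11x + 1 ≡ 1 (mod x^4 + 8x^3 + 9x^2 + 11x + 3).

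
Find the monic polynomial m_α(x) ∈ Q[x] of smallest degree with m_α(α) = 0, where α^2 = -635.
m_α(x) = x^2 + 635

α satisfies α^2 + 635 = 0, so x^2 + 635 annihilates α. Since d = -635 is squarefree and ≠ 1, it is not a perfect square in Q, so x^2 + 635 has no rational root and is therefore irreducible over Q (a degree-2 polynomial over a field is irreducible iff it has no root). Hence m_α(x) = x^2 + 635.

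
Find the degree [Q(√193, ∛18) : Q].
[Q(√193, ∛18) : Q] = 6

Let L = Q(√193, ∛18). Since Q(√193) ⊂ L and [Q(√193):Q] = 2, the tower law gives 2 | [L:Q]. Likewise Q(∛18) ⊂ L with [Q(∛18):Q] = 3 (because 18 is not a perfect cube), so 3 | [L:Q]. As gcd(2,3) = 1, [L:Q] is divisible by 6. Conversely L is generated over Q by √193 and ∛18, so [L:Q] ≤ 2·3 = 6. Therefore [Q(√193, ∛18) : Q] = 6.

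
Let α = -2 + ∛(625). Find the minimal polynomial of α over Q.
m_α(x) = x^3 + 6x^2 + 12x - 617

Set β = α + 2 = ∛(625), so β^3 = 625. Then (α + 2)^3 - 625 = 0, i.e. α is a root of g(x) = (x + 2)^3 - 625 = x^3 + 6x^2 + 12x - 617. Since g(x) = h(x + 2) where h(x) = x^3 - 625, and h is irreducible over Q (because 625 is not a perfect cube, so h has no rational root, and a monic cubic with no rational root is irreducible), g is also irreducible (irreducibility is preserved under the substitution x → x + 2). Hence m_α(x) = x^3 + 6x^2 + 12x - 617.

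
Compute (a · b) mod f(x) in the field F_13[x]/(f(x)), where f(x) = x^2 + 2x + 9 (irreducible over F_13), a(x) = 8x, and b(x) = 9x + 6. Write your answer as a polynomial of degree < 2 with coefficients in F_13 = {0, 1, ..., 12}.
a · b ≡ 8x + 2 (mod f(x))

Multiply in F_13[x]: a(x)·b(x) = (8x)·(9x + 6) = 7x^2 + 9x. This has degree ≥ 2, so divide by f(x) over F_13: 7x^2 + 9x = (7)·(x^2 + 2x + 9) + (8x + 2). Hence a·b ≡ 8x + 2 (mod f). (F_13[x]/(f) is a field with 13^2 = 169 elements since f is irreducible of degree 2.)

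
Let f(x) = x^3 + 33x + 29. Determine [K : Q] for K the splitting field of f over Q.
[K : Q] = 6

By the rational root test, any rational root of the monic integer polynomial f(x) = x^3 + 33x + 29 must be an integer dividing the constant term 29, i.e. one of ±{1, 29}. Evaluating: f(1) = 63, f(-1) = -5, f(29) = 25375, f(-29) = -25317; none is 0, so f has no rational root and is therefore irreducible over Q (a cubic with no linear factor over a field is irreducible). For an irreducible cubic, the Galois group is A_3 or S_3 according as the discriminant disc(f) = -4a^3 - 27b^2 = -4·(33)^3 - 27·(29)^2 = -166455 is or is not a square in Q. Here disc(f) = -166455 is not a perfect square in Q, so the Galois group of f over Q is not contained in A_3 and must be all of S_3. The splitting field has degree |S_3| = 6 over Q, so [K : Q] = 6.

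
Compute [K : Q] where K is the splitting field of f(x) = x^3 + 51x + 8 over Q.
[K : Q] = 6

By the rational root test, any rational root of the monic integer polynomial f(x) = x^3 + 51x + 8 must be an integer dividing the constant term 8, i.e. one of ±{1, 2, 4, 8}. Evaluating: f(1) = 60, f(-1) = -44, f(2) = 118, f(-2) = -102, f(4) = 276, f(-4) = -260, f(8) = 928, f(-8) = -912; none is 0, so f has no rational root and is therefore irreducible over Q (a cubic with no linear factor over a field is irreducible). For an irreducible cubic, the Galois group is A_3 or S_3 according as the discriminant disc(f) = -4a^3 - 27b^2 = -4·(51)^3 - 27·(8)^2 = -532332 is or is not a square in Q. Here disc(f) = -532332 is not a perfect square in Q, so the Galois group of f over Q is not contained in A_3 and must be all of S_3. The splitting field has degree |S_3| = 6 over Q, so [K : Q] = 6.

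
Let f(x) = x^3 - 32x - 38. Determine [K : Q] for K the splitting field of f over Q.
[K : Q] = 6

By the rational root test, any rational root of the monic integer polynomial f(x) = x^3 - 32x - 38 must be an integer dividing the constant term -38, i.e. one of ±{1, 2, 19, 38}. Evaluating: f(1) = -69, f(-1) = -7, f(2) = -94, f(-2) = 18, f(19) = 6213, f(-19) = -6289, f(38) = 53618, f(-38) = -53694; none is 0, so f has no rational root and is therefore irreducible over Q (a cubic with no linear factor over a field is irreducible). For an irreducible cubic, the Galois group is A_3 or S_3 according as the discriminant disc(f) = -4a^3 - 27b^2 = -4·(-32)^3 - 27·(-38)^2 = 92084 is or is not a square in Q. Here disc(f) = 92084 is not a perfect square in Q, so the Galois group of f over Q is not contained in A_3 and must be all of S_3. The splitting field has degree |S_3| = 6 over Q, so [K : Q] = 6.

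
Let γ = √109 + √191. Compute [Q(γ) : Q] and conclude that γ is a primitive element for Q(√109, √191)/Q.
[Q(γ) : Q] = 4 (equivalently, Q(γ) = Q(√109, √191))

Obviously Q(γ) ⊆ Q(√109, √191), and [Q(√109, √191):Q] = 4 (since 109, 191 are distinct squarefree integers > 1 with 20819 not a perfect square). To show equality we compute the minimal polynomial of γ. From γ = √109 + √191: γ^2 = 109 + 2√(20819) + 191 = 300 + 2√(20819), so γ^2 - 300 = 2√(20819); squaring, (γ^2 - 300)^2 = 4·20819, i.e. γ^4 - 600γ^2 + 90000 - 83276 = 0, i.e. γ^4 - 600γ^2 + 6724 = 0. So γ is a root of x^4 - 600x^2 + 6724. This polynomial is irreducible over Q: it has no rational root (each ±√109 ± √191 is irrational), and any factorization into two quadratics over Q would force √(20819) ∈ Q (pairing opposite roots) or √109, √191 ∈ Q (other pairings), all impossible. Hence [Q(γ):Q] = 4 = [Q(√109, √191):Q], so Q(γ) = Q(√109, √191).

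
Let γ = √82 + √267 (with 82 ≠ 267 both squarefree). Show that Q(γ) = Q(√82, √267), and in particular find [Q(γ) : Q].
[Q(γ) : Q] = 4 (equivalently, Q(γ) = Q(√82, √267))

Obviously Q(γ) ⊆ Q(√82, √267), and [Q(√82, √267):Q] = 4 (since 82, 267 are distinct squarefree integers > 1 with 21894 not a perfect square). To show equality we compute the minimal polynomial of γ. From γ = √82 + √267: γ^2 = 82 + 2√(21894) + 267 = 349 + 2√(21894), so γ^2 - 349 = 2√(21894); squaring, (γ^2 - 349)^2 = 4·21894, i.e. γ^4 - 698γ^2 + 121801 - 87576 = 0, i.e. γ^4 - 698γ^2 + 34225 = 0. So γ is a root of x^4 - 698x^2 + 34225. This polynomial is irreducible over Q: it has no rational root (each ±√82 ± √267 is irrational), and any factorization into two quadratics over Q would force √(21894) ∈ Q (pairing opposite roots) or √82, √267 ∈ Q (other pairings), all impossible. Hence [Q(γ):Q] = 4 = [Q(√82, √267):Q], so Q(γ) = Q(√82, √267).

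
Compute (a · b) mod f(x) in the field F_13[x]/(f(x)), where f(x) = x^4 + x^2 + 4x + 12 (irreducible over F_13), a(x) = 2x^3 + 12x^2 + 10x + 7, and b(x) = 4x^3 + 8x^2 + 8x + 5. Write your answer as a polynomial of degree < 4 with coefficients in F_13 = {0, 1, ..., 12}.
a · b ≡ x^3 + 12x^2 + 10x + 10 (mod f(x))

Multiply in F_13[x]: a(x)·b(x) = (2x^3 + 12x^2 + 10x + 7)·(4x^3 + 8x^2 + 8x + 5) = 8x^6 + 12x^5 + 9x^4 + 6x^3 + x^2 + 2x + 9. This has degree ≥ 4, so divide by f(x) over F_13: 8x^6 + 12x^5 + 9x^4 + 6x^3 + x^2 + 2x + 9 = (8x^2 + 12x + 1)·(x^4 + x^2 + 4x + 12) + (x^3 + 12x^2 + 10x + 10). Hence a·b ≡ x^3 + 12x^2 + 10x + 10 (mod f). (F_13[x]/(f) is a field with 13^4 = 28561 elements since f is irreducible of degree 4.)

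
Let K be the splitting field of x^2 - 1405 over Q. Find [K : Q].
[K : Q] = 2

f(x) = x^2 - 1405 factors as (x - √1405)(x + √1405). The splitting field is K = Q(√1405). Since 1405 is squarefree and > 1, it is not a perfect square, so x^2 - 1405 is irreducible over Q and [Q(√1405) : Q] = 2. Hence [K : Q] = 2.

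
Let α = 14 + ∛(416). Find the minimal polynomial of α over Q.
m_α(x) = x^3 - 42x^2 + 588x - 3160

Set β = α - 14 = ∛(416), so β^3 = 416. Then (α - 14)^3 - 416 = 0, i.e. α is a root of g(x) = (x - 14)^3 - 416 = x^3 - 42x^2 + 588x - 3160. Since g(x) = h(x - 14) where h(x) = x^3 - 416, and h is irreducible over Q (because 416 is not a perfect cube, so h has no rational root, and a monic cubic with no rational root is irreducible), g is also irreducible (irreducibility is preserved under the substitution x → x - 14). Hence m_α(x) = x^3 - 42x^2 + 588x - 3160.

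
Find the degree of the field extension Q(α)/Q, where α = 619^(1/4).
[Q(α):Q] = 4

α is a root of x^4 - 619. By Eisenstein's criterion at the prime p = 619 (which divides the constant term 619 but p^2 = 383161 does not, since 619 is squarefree), x^4 - 619 is irreducible over Q. Hence [Q(α):Q] = 4.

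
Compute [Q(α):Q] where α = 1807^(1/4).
[Q(α):Q] = 4

α is a root of x^4 - 1807. By Eisenstein's criterion at the prime p = 13 (which divides the constant term 1807 but p^2 = 169 does not, since 1807 is squarefree), x^4 - 1807 is irreducible over Q. Hence [Q(α):Q] = 4.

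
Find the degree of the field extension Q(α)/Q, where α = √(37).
[Q(α):Q] = 2

[Q(α):Q] equals the degree of the minimal polynomial of α. Here α^2 = 37 and x^2 - 37 is irreducible (d = 37 is squarefree, ≠ 1, hence not a square), so deg(m_α) = 2. Thus [Q(α):Q] = 2.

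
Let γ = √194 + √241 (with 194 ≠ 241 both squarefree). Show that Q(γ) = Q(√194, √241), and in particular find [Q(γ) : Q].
[Q(γ) : Q] = 4 (equivalently, Q(γ) = Q(√194, √241))

Obviously Q(γ) ⊆ Q(√194, √241), and [Q(√194, √241):Q] = 4 (since 194, 241 are distinct squarefree integers > 1 with 46754 not a perfect square). To show equality we compute the minimal polynomial of γ. From γ = √194 + √241: γ^2 = 194 + 2√(46754) + 241 = 435 + 2√(46754), so γ^2 - 435 = 2√(46754); squaring, (γ^2 - 435)^2 = 4·46754, i.e. γ^4 - 870γ^2 + 189225 - 187016 = 0, i.e. γ^4 - 870γ^2 + 2209 = 0. So γ is a root of x^4 - 870x^2 + 2209. This polynomial is irreducible over Q: it has no rational root (each ±√194 ± √241 is irrational), and any factorization into two quadratics over Q would force √(46754) ∈ Q (pairing opposite roots) or √194, √241 ∈ Q (other pairings), all impossible. Hence [Q(γ):Q] = 4 = [Q(√194, √241):Q], so Q(γ) = Q(√194, √241).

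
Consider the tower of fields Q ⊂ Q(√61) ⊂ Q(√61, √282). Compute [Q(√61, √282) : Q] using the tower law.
[Q(√61, √282) : Q] = 4

[Q(√61):Q] = 2 (min poly x^2 - 61, irreducible since 61 is squarefree > 1). For the top step, suppose √282 ∈ Q(√61), say √282 = c + d√61 with c, d ∈ Q. Squaring: 282 = c^2 + 61d^2 + 2cd√61. Since √61 ∉ Q this forces 2cd = 0. If d = 0 then √282 = c ∈ Q, contradicting 282 squarefree > 1. If c = 0 then 282 = 61d^2, so 61·282 = (61d)^2 is a perfect square in Q — but 61·282 = 17202 is not a perfect square (since 61 and 282 are distinct squarefree integers). Contradiction. Hence √282 ∉ Q(√61), so x^2 - 282 stays irreducible over Q(√61) and [Q(√61, √282) : Q(√61)] = 2. By the tower law, [Q(√61, √282) : Q] = 2 · 2 = 4.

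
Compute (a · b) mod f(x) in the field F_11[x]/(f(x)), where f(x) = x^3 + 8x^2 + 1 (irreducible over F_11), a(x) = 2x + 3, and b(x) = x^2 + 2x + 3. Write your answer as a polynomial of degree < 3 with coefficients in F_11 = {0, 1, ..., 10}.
a · b ≡ 2x^2 + x + 7 (mod f(x))

Multiply in F_11[x]: a(x)·b(x) = (2x + 3)·(x^2 + 2x + 3) = 2x^3 + 7x^2 + x + 9. This has degree ≥ 3, so divide by f(x) over F_11: 2x^3 + 7x^2 + x + 9 = (2)·(x^3 + 8x^2 + 1) + (2x^2 + x + 7). Hence a·b ≡ 2x^2 + x + 7 (mod f). (F_11[x]/(f) is a field with 11^3 = 1331 elements since f is irreducible of degree 3.)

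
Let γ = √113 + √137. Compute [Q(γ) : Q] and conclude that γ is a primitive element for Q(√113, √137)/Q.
[Q(γ) : Q] = 4 (equivalently, Q(γ) = Q(√113, √137))

Obviously Q(γ) ⊆ Q(√113, √137), and [Q(√113, √137):Q] = 4 (since 113, 137 are distinct squarefree integers > 1 with 15481 not a perfect square). To show equality we compute the minimal polynomial of γ. From γ = √113 + √137: γ^2 = 113 + 2√(15481) + 137 = 250 + 2√(15481), so γ^2 - 250 = 2√(15481); squaring, (γ^2 - 250)^2 = 4·15481, i.e. γ^4 - 500γ^2 + 62500 - 61924 = 0, i.e. γ^4 - 500γ^2 + 576 = 0. So γ is a root of x^4 - 500x^2 + 576. This polynomial is irreducible over Q: it has no rational root (each ±√113 ± √137 is irrational), and any factorization into two quadratics over Q would force √(15481) ∈ Q (pairing opposite roots) or √113, √137 ∈ Q (other pairings), all impossible. Hence [Q(γ):Q] = 4 = [Q(√113, √137):Q], so Q(γ) = Q(√113, √137).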